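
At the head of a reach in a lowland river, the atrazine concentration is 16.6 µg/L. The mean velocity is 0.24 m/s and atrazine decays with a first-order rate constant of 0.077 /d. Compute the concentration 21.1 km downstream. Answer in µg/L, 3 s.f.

15.3 µg/L

Travel time t = 21.1 km / 0.24 m/s = 2.11e+04/0.24 = 8.792e+04 s = 1.018 d.
First-order decay: C = 16.6·exp(−0.077·1.018) = 16.6·0.9246 = 15.35 µg/L.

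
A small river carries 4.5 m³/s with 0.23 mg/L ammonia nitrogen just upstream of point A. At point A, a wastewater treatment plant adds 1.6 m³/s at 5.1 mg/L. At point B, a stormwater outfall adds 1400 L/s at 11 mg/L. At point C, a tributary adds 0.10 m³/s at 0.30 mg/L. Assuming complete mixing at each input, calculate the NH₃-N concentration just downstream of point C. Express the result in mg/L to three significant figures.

After input A: C = (4.5·0.23 + 1.6·5.1) / 6.1 = 1.507 mg/L.
1400 L/s = 1.4 m³/s.
After input B: C = (6.1·1.507 + 1.4·11) / 7.5 = 3.279 mg/L.
After input C: C = (7.5·3.279 + 0.1·0.3) / 7.6 = 3.24 mg/L.

3.24 mg/L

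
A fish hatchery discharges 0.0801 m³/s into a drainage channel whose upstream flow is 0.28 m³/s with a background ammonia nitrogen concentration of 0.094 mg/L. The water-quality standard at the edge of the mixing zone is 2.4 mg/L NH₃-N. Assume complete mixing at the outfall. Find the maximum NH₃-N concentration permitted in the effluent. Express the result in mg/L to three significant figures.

10.5 mg/L

Mass balance: 2.4·0.3601 = 0.0801·Cₑ + 0.28·0.094.
Cₑ = (0.8642 − 0.02632) / 0.0801 = 10.46 mg/L.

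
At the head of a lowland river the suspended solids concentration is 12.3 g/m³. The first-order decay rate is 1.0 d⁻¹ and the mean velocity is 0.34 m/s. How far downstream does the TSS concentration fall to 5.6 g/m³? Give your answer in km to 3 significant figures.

From C = C₀·e^(−kt), t = ln(C₀/C)/k = ln(12.3/5.6)/1.0 = 0.7868/1.0 = 0.7868 d.
Distance = v·t = 0.34 m/s × 6.798e+04 s = 2.311e+04 m = 23.11 km.

23.1 km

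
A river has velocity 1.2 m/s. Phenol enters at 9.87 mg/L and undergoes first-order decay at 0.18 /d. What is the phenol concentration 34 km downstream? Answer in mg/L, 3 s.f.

Travel time t = 34 km / 1.2 m/s = 3.4e+04/1.2 = 2.833e+04 s = 0.3279 d.
First-order decay: C = 9.87·exp(−0.18·0.3279) = 9.87·0.9427 = 9.304 mg/L.

9.30 mg/L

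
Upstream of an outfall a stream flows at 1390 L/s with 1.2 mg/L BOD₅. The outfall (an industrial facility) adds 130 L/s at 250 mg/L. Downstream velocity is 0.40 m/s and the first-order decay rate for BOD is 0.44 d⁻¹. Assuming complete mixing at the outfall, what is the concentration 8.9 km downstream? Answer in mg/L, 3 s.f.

130 L/s = 0.13 m³/s.
1390 L/s = 1.39 m³/s.
After complete mixing, C₀ = (0.13·250 + 1.39·1.2) / 1.52 = 22.48 mg/L.
Travel time t = 8900 m / 0.40 m/s = 2.225e+04 s = 0.2575 d.
C = 22.48·exp(−0.44·0.2575) = 22.48·0.8929 = 20.07 mg/L.

20.1 mg/L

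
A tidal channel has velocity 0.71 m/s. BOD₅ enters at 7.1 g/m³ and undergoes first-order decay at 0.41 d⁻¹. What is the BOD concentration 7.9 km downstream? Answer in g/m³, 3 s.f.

Travel time t = 7.9 km / 0.71 m/s = 7900/0.71 = 1.113e+04 s = 0.1288 d.
First-order decay: C = 7.1·exp(−0.41·0.1288) = 7.1·0.9486 = 6.735 g/m³.

6.73 g/m³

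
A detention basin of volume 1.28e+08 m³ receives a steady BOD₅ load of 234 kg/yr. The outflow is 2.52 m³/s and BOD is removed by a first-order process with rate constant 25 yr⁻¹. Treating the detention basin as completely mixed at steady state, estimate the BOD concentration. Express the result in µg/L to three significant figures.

0.0714 µg/L

Outflow Q = 2.52 m³/s × 3.156e+07 s/yr = 7.953e+07 m³/yr.
Steady-state CSTR mass balance: W = Q·C + k·V·C, so C = W/(Q + kV).
Q + kV = 7.953e+07 + 25·1.28e+08 = 3.28e+09 m³/yr.
C = 234/3.28e+09 = 7.135e-08 kg/m³ = 7.135e-05 mg/L = 0.07135 µg/L.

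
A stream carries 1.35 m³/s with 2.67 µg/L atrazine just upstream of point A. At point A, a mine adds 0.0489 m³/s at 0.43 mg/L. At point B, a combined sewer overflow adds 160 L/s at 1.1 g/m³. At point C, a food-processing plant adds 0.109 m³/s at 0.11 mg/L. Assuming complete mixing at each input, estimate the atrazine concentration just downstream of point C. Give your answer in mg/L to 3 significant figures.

2.67 µg/L = 0.00267 mg/L.
After input A: C = (1.35·0.00267 + 0.0489·0.43) / 1.399 = 0.01761 mg/L.
160 L/s = 0.16 m³/s.
After input B: C = (1.399·0.01761 + 0.16·1.1) / 1.559 = 0.1287 mg/L.
After input C: C = (1.559·0.1287 + 0.109·0.11) / 1.668 = 0.1275 mg/L.

0.127 mg/L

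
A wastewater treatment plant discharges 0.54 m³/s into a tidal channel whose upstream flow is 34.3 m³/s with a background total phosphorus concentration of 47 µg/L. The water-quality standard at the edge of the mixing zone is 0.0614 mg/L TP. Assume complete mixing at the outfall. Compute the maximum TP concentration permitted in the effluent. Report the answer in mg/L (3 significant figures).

47 µg/L = 0.047 mg/L.
Mass balance: 0.0614·34.84 = 0.54·Cₑ + 34.3·0.047.
Cₑ = (2.139 − 1.612) / 0.54 = 0.9761 mg/L.

0.976 mg/L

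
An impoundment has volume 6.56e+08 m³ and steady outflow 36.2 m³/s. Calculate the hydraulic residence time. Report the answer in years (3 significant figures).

0.574 yr

Q = 36.2 m³/s × 3.156e+07 s/yr = 1.142e+09 m³/yr.
Hydraulic residence time τ = V/Q = 6.56e+08/1.142e+09 = 0.5742 yr.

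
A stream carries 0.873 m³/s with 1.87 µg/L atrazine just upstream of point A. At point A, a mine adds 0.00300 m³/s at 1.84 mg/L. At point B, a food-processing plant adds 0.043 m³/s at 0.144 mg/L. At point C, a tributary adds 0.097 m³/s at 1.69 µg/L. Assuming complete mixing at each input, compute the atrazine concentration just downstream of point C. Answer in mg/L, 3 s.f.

1.87 µg/L = 0.00187 mg/L.
After input A: C = (0.873·0.00187 + 0.003·1.84) / 0.876 = 0.008165 mg/L.
After input B: C = (0.876·0.008165 + 0.043·0.144) / 0.919 = 0.01452 mg/L.
1.69 µg/L = 0.00169 mg/L.
After input C: C = (0.919·0.01452 + 0.097·0.00169) / 1.016 = 0.0133 mg/L.

0.0133 mg/L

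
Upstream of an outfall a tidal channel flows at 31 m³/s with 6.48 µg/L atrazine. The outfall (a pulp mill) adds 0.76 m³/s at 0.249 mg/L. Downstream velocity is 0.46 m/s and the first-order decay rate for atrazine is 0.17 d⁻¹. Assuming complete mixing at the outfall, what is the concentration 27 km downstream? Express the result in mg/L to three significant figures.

6.48 µg/L = 0.00648 mg/L.
After complete mixing, C₀ = (0.76·0.249 + 31·0.00648) / 31.76 = 0.01228 mg/L.
Travel time t = 2.7e+04 m / 0.46 m/s = 5.87e+04 s = 0.6793 d.
C = 0.01228·exp(−0.17·0.6793) = 0.01228·0.8909 = 0.01094 mg/L.

0.0109 mg/L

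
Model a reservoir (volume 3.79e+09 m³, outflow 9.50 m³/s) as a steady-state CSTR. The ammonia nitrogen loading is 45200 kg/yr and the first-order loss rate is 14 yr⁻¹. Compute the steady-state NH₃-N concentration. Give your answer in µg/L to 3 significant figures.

Outflow Q = 9.50 m³/s × 3.156e+07 s/yr = 2.998e+08 m³/yr.
Steady-state CSTR mass balance: W = Q·C + k·V·C, so C = W/(Q + kV).
Q + kV = 2.998e+08 + 14·3.79e+09 = 5.336e+10 m³/yr.
C = 45200/5.336e+10 = 8.471e-07 kg/m³ = 0.0008471 mg/L = 0.8471 µg/L.

0.847 µg/L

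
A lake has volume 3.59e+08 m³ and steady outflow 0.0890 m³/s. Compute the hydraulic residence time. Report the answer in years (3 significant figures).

Q = 0.0890 m³/s × 3.156e+07 s/yr = 2.809e+06 m³/yr.
Hydraulic residence time τ = V/Q = 3.59e+08/2.809e+06 = 127.8 yr.

128 yr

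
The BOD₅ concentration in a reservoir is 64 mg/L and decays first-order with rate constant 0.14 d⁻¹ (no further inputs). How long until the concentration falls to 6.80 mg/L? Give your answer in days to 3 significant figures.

t = ln(C₀/C)/k = ln(64/6.80)/0.14 = 2.242/0.14 = 16.01 d.

16.0 d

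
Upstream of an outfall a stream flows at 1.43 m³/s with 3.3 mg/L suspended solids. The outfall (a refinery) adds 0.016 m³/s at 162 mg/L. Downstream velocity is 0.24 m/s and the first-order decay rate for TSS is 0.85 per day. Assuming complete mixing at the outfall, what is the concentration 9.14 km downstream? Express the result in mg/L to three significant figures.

3.48 mg/L

After complete mixing, C₀ = (0.016·162 + 1.43·3.3) / 1.446 = 5.056 mg/L.
Travel time t = 9140 m / 0.24 m/s = 3.808e+04 s = 0.4408 d.
C = 5.056·exp(−0.85·0.4408) = 5.056·0.6875 = 3.476 mg/L.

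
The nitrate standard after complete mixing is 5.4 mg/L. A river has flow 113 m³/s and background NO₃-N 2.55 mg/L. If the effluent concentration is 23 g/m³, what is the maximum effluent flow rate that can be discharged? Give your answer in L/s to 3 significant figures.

Mass balance at complete mixing: C_std·(Q_w + Q_r) = Q_w·C_e + Q_r·C_b.
Rearranging, Q_w = Q_r·(C_std − C_b)/(C_e − C_std) = 113·(5.4 − 2.55) / (23 − 5.4) = 18.3 m³/s.
= 1.83e+04 L/s.

18300 L/s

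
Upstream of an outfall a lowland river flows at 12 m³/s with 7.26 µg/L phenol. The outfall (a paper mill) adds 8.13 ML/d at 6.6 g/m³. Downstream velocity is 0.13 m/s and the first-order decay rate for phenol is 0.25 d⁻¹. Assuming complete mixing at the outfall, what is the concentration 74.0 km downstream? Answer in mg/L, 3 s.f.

8.13 ML/d = 0.0941 m³/s.
7.26 µg/L = 0.00726 mg/L.
After complete mixing, C₀ = (0.0941·6.6 + 12·0.00726) / 12.09 = 0.05855 mg/L.
Travel time t = 7.4e+04 m / 0.13 m/s = 5.692e+05 s = 6.588 d.
C = 0.05855·exp(−0.25·6.588) = 0.05855·0.1926 = 0.01128 mg/L.

0.0113 mg/L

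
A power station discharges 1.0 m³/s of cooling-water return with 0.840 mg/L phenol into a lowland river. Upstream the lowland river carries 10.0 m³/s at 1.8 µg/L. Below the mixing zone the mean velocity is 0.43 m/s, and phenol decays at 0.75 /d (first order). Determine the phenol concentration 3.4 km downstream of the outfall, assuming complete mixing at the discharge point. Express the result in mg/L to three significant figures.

1.8 µg/L = 0.0018 mg/L.
After complete mixing, C₀ = (1·0.84 + 10·0.0018) / 11 = 0.078 mg/L.
Travel time t = 3400 m / 0.43 m/s = 7907 s = 0.09152 d.
C = 0.078·exp(−0.75·0.09152) = 0.078·0.9337 = 0.07283 mg/L.

0.0728 mg/L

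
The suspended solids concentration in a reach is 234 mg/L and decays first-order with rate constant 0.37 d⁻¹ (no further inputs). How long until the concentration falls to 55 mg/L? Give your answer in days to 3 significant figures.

t = ln(C₀/C)/k = ln(234/55)/0.37 = 1.448/0.37 = 3.913 d.

3.91 d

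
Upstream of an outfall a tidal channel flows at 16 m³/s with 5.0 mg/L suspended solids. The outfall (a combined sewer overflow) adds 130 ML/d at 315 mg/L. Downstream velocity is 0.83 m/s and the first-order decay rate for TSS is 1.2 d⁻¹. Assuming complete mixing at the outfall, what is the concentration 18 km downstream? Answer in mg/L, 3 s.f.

23.4 mg/L

130 ML/d = 1.505 m³/s.
After complete mixing, C₀ = (1.505·315 + 16·5) / 17.5 = 31.65 mg/L.
Travel time t = 1.8e+04 m / 0.83 m/s = 2.169e+04 s = 0.251 d.
C = 31.65·exp(−1.2·0.251) = 31.65·0.7399 = 23.42 mg/L.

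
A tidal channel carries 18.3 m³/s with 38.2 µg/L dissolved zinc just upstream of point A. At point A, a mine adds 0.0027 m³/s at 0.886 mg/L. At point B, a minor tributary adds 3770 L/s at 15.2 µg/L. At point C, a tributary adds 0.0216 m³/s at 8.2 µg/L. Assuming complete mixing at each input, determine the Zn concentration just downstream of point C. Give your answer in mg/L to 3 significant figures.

38.2 µg/L = 0.0382 mg/L.
After input A: C = (18.3·0.0382 + 0.0027·0.886) / 18.3 = 0.03833 mg/L.
3770 L/s = 3.77 m³/s.
15.2 µg/L = 0.0152 mg/L.
After input B: C = (18.3·0.03833 + 3.77·0.0152) / 22.07 = 0.03438 mg/L.
8.2 µg/L = 0.0082 mg/L.
After input C: C = (22.07·0.03438 + 0.0216·0.0082) / 22.09 = 0.03435 mg/L.

0.0343 mg/L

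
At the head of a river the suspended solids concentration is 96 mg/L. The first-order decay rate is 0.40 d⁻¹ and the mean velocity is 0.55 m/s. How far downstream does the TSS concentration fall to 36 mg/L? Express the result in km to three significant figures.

From C = C₀·e^(−kt), t = ln(C₀/C)/k = ln(96/36)/0.40 = 0.9808/0.40 = 2.452 d.
Distance = v·t = 0.55 m/s × 2.119e+05 s = 1.165e+05 m = 116.5 km.

117 km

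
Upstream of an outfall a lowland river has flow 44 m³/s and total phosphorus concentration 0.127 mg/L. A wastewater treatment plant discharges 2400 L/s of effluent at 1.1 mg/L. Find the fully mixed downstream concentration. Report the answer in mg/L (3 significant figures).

0.177 mg/L

2400 L/s = 2.4 m³/s.
Conservation of mass across the mixing zone: C = (2.4·1.1 + 44·0.127) / (2.4 + 44) = 8.228/46.4 = 0.1773 mg/L.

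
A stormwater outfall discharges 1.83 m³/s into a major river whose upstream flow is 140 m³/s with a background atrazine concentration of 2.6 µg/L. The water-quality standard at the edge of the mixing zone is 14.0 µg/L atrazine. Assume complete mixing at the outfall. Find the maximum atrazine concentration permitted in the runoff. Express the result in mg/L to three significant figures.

0.886 mg/L

2.6 µg/L = 0.0026 mg/L.
14.0 µg/L = 0.014 mg/L.
Mass balance: 0.014·141.8 = 1.83·Cₑ + 140·0.0026.
Cₑ = (1.986 − 0.364) / 1.83 = 0.8861 mg/L.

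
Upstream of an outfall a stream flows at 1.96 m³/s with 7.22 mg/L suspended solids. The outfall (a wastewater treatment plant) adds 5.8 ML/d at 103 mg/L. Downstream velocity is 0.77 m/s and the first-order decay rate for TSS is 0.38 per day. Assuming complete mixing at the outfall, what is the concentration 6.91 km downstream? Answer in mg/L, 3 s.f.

5.8 ML/d = 0.06713 m³/s.
After complete mixing, C₀ = (0.06713·103 + 1.96·7.22) / 2.027 = 10.39 mg/L.
Travel time t = 6910 m / 0.77 m/s = 8974 s = 0.1039 d.
C = 10.39·exp(−0.38·0.1039) = 10.39·0.9613 = 9.99 mg/L.

9.99 mg/L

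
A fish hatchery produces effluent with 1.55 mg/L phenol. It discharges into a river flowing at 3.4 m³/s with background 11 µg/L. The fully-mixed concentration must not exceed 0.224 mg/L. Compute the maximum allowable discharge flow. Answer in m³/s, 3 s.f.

11 µg/L = 0.011 mg/L.
Mass balance at complete mixing: C_std·(Q_w + Q_r) = Q_w·C_e + Q_r·C_b.
Rearranging, Q_w = Q_r·(C_std − C_b)/(C_e − C_std) = 3.4·(0.224 − 0.011) / (1.55 − 0.224) = 0.5462 m³/s.

0.546 m³/s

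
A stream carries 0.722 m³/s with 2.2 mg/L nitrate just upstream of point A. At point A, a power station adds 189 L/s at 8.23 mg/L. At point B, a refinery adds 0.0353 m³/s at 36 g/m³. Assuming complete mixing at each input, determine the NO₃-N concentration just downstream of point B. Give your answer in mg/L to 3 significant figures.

189 L/s = 0.189 m³/s.
After input A: C = (0.722·2.2 + 0.189·8.23) / 0.911 = 3.451 mg/L.
After input B: C = (0.911·3.451 + 0.0353·36) / 0.9463 = 4.665 mg/L.

4.67 mg/L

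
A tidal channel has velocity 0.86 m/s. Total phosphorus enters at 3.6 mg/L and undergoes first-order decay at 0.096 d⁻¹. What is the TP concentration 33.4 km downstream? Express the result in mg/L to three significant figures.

Travel time t = 33.4 km / 0.86 m/s = 3.34e+04/0.86 = 3.884e+04 s = 0.4495 d.
First-order decay: C = 3.6·exp(−0.096·0.4495) = 3.6·0.9578 = 3.448 mg/L.

3.45 mg/L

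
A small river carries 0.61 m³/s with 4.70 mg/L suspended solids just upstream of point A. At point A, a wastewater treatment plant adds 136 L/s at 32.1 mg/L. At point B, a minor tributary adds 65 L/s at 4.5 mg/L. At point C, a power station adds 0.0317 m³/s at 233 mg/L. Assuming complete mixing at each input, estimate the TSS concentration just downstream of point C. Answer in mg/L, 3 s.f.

17.7 mg/L

136 L/s = 0.136 m³/s.
After input A: C = (0.61·4.7 + 0.136·32.1) / 0.746 = 9.695 mg/L.
65 L/s = 0.065 m³/s.
After input B: C = (0.746·9.695 + 0.065·4.5) / 0.811 = 9.279 mg/L.
After input C: C = (0.811·9.279 + 0.0317·233) / 0.8427 = 17.69 mg/L.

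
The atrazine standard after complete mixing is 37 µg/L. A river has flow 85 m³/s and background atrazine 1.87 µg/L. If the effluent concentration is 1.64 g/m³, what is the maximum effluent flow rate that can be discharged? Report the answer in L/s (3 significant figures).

1.87 µg/L = 0.00187 mg/L.
37 µg/L = 0.037 mg/L.
Mass balance at complete mixing: C_std·(Q_w + Q_r) = Q_w·C_e + Q_r·C_b.
Rearranging, Q_w = Q_r·(C_std − C_b)/(C_e − C_std) = 85·(0.037 − 0.00187) / (1.64 − 0.037) = 1.863 m³/s.
= 1863 L/s.

1860 L/s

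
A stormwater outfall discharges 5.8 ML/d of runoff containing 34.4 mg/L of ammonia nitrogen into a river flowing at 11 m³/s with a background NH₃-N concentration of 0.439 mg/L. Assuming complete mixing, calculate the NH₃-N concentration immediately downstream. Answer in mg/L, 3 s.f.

5.8 ML/d = 0.06713 m³/s.
Flow-weighted mixing gives C = (0.06713·34.4 + 11·0.439) / (0.06713 + 11) = 7.138/11.07 = 0.645 mg/L.

0.645 mg/L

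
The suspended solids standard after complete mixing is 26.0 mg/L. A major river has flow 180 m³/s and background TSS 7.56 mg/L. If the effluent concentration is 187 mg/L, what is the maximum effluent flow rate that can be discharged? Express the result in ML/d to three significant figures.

Mass balance at complete mixing: C_std·(Q_w + Q_r) = Q_w·C_e + Q_r·C_b.
Rearranging, Q_w = Q_r·(C_std − C_b)/(C_e − C_std) = 180·(26 − 7.56) / (187 − 26) = 20.62 m³/s.
= 1781 ML/d.

1780 ML/d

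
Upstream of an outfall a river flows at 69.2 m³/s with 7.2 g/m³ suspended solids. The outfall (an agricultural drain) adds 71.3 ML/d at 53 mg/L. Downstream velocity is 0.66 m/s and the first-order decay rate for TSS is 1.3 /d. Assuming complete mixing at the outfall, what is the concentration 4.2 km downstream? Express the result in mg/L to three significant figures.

7.03 mg/L

71.3 ML/d = 0.8252 m³/s.
After complete mixing, C₀ = (0.8252·53 + 69.2·7.2) / 70.03 = 7.74 mg/L.
Travel time t = 4200 m / 0.66 m/s = 6364 s = 0.07365 d.
C = 7.74·exp(−1.3·0.07365) = 7.74·0.9087 = 7.033 mg/L.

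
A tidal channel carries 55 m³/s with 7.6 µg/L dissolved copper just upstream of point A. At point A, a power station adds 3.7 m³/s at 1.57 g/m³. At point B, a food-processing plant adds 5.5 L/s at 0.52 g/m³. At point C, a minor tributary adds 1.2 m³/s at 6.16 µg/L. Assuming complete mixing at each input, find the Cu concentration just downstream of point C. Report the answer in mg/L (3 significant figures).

0.104 mg/L

7.6 µg/L = 0.0076 mg/L.
After input A: C = (55·0.0076 + 3.7·1.57) / 58.7 = 0.1061 mg/L.
5.5 L/s = 0.0055 m³/s.
After input B: C = (58.7·0.1061 + 0.0055·0.52) / 58.71 = 0.1061 mg/L.
6.16 µg/L = 0.00616 mg/L.
After input C: C = (58.71·0.1061 + 1.2·0.00616) / 59.91 = 0.1041 mg/L.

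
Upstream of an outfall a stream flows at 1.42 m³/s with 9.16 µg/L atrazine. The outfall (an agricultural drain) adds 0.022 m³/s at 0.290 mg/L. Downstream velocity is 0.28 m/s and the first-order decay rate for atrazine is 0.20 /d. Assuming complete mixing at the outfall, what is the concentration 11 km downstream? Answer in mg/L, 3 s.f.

9.16 µg/L = 0.00916 mg/L.
After complete mixing, C₀ = (0.022·0.29 + 1.42·0.00916) / 1.442 = 0.01344 mg/L.
Travel time t = 1.1e+04 m / 0.28 m/s = 3.929e+04 s = 0.4547 d.
C = 0.01344·exp(−0.20·0.4547) = 0.01344·0.9131 = 0.01228 mg/L.

0.0123 mg/L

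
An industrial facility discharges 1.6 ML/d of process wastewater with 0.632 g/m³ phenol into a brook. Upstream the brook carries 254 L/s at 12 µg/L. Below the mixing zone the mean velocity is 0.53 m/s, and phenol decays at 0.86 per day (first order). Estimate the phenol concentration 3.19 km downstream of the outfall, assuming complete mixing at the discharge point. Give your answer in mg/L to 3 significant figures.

0.0510 mg/L

1.6 ML/d = 0.01852 m³/s.
254 L/s = 0.254 m³/s.
12 µg/L = 0.012 mg/L.
After complete mixing, C₀ = (0.01852·0.632 + 0.254·0.012) / 0.2725 = 0.05413 mg/L.
Travel time t = 3190 m / 0.53 m/s = 6019 s = 0.06966 d.
C = 0.05413·exp(−0.86·0.06966) = 0.05413·0.9418 = 0.05098 mg/L.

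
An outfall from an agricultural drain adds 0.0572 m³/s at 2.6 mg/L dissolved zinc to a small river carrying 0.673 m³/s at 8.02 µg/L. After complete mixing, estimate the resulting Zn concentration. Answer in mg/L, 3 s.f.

8.02 µg/L = 0.00802 mg/L.
By mass balance at complete mixing, C = (0.0572·2.6 + 0.673·0.00802) / (0.0572 + 0.673) = 0.1541/0.7302 = 0.2111 mg/L.

0.211 mg/L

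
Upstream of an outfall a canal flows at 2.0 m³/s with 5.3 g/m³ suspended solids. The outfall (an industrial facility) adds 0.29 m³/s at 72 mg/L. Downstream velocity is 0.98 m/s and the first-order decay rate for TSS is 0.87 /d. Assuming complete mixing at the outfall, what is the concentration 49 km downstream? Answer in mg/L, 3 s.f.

8.31 mg/L

After complete mixing, C₀ = (0.29·72 + 2·5.3) / 2.29 = 13.75 mg/L.
Travel time t = 4.9e+04 m / 0.98 m/s = 5e+04 s = 0.5787 d.
C = 13.75·exp(−0.87·0.5787) = 13.75·0.6044 = 8.309 mg/L.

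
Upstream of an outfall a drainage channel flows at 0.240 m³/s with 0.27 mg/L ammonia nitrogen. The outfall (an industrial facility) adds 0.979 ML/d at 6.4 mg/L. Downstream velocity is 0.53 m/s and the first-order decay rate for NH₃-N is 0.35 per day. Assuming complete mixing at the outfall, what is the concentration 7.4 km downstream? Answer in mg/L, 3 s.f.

0.979 ML/d = 0.01133 m³/s.
After complete mixing, C₀ = (0.01133·6.4 + 0.24·0.27) / 0.2513 = 0.5464 mg/L.
Travel time t = 7400 m / 0.53 m/s = 1.396e+04 s = 0.1616 d.
C = 0.5464·exp(−0.35·0.1616) = 0.5464·0.945 = 0.5163 mg/L.

0.516 mg/L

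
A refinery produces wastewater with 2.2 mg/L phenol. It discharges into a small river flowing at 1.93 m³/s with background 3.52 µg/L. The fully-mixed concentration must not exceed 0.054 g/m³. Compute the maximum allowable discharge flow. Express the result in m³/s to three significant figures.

0.0454 m³/s

3.52 µg/L = 0.00352 mg/L.
Mass balance at complete mixing: C_std·(Q_w + Q_r) = Q_w·C_e + Q_r·C_b.
Rearranging, Q_w = Q_r·(C_std − C_b)/(C_e − C_std) = 1.93·(0.054 − 0.00352) / (2.2 − 0.054) = 0.0454 m³/s.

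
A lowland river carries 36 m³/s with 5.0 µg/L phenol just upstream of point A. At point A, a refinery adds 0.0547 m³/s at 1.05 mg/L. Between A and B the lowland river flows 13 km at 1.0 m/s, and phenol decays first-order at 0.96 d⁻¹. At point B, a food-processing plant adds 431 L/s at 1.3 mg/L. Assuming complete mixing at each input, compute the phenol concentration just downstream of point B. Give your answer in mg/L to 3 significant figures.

5.0 µg/L = 0.005 mg/L.
After input A: C = (36·0.005 + 0.0547·1.05) / 36.05 = 0.006585 mg/L.
Over the 13 km reach to input B (t = 1.3e+04 s = 0.1505 d), decay gives C = 0.006585·exp(−0.96·0.1505) = 0.0057 mg/L.
431 L/s = 0.431 m³/s.
After input B: C = (36.05·0.0057 + 0.431·1.3) / 36.49 = 0.02099 mg/L.

0.0210 mg/L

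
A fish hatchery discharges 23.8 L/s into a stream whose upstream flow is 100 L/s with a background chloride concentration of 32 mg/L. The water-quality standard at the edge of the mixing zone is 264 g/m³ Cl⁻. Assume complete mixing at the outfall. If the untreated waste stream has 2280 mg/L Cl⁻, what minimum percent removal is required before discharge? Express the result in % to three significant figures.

45.7 %

23.8 L/s = 0.0238 m³/s.
100 L/s = 0.1 m³/s.
Mass balance: 264·0.1238 = 0.0238·Cₑ + 0.1·32.
Cₑ = (32.68 − 3.2) / 0.0238 = 1239 mg/L.
Required removal = 1 − 1239/2280 = 45.67 %.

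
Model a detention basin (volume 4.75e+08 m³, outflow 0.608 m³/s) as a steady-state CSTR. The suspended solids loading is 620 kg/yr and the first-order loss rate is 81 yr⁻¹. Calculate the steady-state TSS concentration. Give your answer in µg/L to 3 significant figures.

Outflow Q = 0.608 m³/s × 3.156e+07 s/yr = 1.919e+07 m³/yr.
Steady-state CSTR mass balance: W = Q·C + k·V·C, so C = W/(Q + kV).
Q + kV = 1.919e+07 + 81·4.75e+08 = 3.849e+10 m³/yr.
C = 620/3.849e+10 = 1.611e-08 kg/m³ = 1.611e-05 mg/L = 0.01611 µg/L.

0.0161 µg/L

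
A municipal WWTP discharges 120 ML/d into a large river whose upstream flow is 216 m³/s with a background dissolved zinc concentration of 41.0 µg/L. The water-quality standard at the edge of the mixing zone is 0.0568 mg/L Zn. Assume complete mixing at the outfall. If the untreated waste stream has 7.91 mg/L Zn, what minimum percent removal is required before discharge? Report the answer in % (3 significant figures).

68.2 %

120 ML/d = 1.389 m³/s.
41.0 µg/L = 0.041 mg/L.
Mass balance: 0.0568·217.4 = 1.389·Cₑ + 216·0.041.
Cₑ = (12.35 − 8.856) / 1.389 = 2.514 mg/L.
Required removal = 1 − 2.514/7.91 = 68.22 %.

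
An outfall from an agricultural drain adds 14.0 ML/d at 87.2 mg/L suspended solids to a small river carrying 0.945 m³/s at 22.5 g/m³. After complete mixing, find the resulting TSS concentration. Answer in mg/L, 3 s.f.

14.0 ML/d = 0.162 m³/s.
By mass balance at complete mixing, C = (0.162·87.2 + 0.945·22.5) / (0.162 + 0.945) = 35.39/1.107 = 31.97 mg/L.

32.0 mg/L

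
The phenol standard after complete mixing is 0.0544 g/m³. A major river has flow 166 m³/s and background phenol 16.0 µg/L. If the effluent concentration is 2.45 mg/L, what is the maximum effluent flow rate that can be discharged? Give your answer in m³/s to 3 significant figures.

16.0 µg/L = 0.016 mg/L.
Mass balance at complete mixing: C_std·(Q_w + Q_r) = Q_w·C_e + Q_r·C_b.
Rearranging, Q_w = Q_r·(C_std − C_b)/(C_e − C_std) = 166·(0.0544 − 0.016) / (2.45 − 0.0544) = 2.661 m³/s.

2.66 m³/s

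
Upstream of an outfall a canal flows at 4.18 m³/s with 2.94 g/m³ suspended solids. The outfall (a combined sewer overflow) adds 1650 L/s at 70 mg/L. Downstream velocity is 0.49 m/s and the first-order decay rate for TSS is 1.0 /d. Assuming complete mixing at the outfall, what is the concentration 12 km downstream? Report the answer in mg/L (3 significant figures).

16.5 mg/L

1650 L/s = 1.65 m³/s.
After complete mixing, C₀ = (1.65·70 + 4.18·2.94) / 5.83 = 21.92 mg/L.
Travel time t = 1.2e+04 m / 0.49 m/s = 2.449e+04 s = 0.2834 d.
C = 21.92·exp(−1.0·0.2834) = 21.92·0.7532 = 16.51 mg/L.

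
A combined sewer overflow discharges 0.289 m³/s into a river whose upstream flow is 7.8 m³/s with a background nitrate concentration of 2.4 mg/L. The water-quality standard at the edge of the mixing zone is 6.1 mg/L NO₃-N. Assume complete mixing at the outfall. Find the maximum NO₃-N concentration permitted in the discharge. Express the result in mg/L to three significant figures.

106 mg/L

Mass balance: 6.1·8.089 = 0.289·Cₑ + 7.8·2.4.
Cₑ = (49.34 − 18.72) / 0.289 = 106 mg/L.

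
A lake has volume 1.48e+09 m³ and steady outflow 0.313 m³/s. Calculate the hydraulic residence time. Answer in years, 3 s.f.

Q = 0.313 m³/s × 3.156e+07 s/yr = 9.878e+06 m³/yr.
Hydraulic residence time τ = V/Q = 1.48e+09/9.878e+06 = 149.8 yr.

150 yr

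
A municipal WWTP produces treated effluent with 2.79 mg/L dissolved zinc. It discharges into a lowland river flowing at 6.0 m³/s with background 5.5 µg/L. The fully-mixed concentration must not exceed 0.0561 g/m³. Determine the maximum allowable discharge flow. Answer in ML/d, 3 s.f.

5.5 µg/L = 0.0055 mg/L.
Mass balance at complete mixing: C_std·(Q_w + Q_r) = Q_w·C_e + Q_r·C_b.
Rearranging, Q_w = Q_r·(C_std − C_b)/(C_e − C_std) = 6.0·(0.0561 − 0.0055) / (2.79 − 0.0561) = 0.1111 m³/s.
= 9.595 ML/d.

9.59 ML/d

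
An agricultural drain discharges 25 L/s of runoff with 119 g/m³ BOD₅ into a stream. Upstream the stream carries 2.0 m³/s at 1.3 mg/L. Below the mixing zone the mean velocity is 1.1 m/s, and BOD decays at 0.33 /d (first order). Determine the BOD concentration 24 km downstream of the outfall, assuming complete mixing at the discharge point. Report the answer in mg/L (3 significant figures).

2.53 mg/L

25 L/s = 0.025 m³/s.
After complete mixing, C₀ = (0.025·119 + 2·1.3) / 2.025 = 2.753 mg/L.
Travel time t = 2.4e+04 m / 1.1 m/s = 2.182e+04 s = 0.2525 d.
C = 2.753·exp(−0.33·0.2525) = 2.753·0.92 = 2.533 mg/L.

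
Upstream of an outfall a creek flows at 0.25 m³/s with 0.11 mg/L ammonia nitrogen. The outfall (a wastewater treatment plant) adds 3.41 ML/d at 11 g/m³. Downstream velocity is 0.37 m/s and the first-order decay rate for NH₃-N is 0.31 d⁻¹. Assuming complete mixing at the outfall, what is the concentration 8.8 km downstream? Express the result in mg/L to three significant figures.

1.46 mg/L

3.41 ML/d = 0.03947 m³/s.
After complete mixing, C₀ = (0.03947·11 + 0.25·0.11) / 0.2895 = 1.595 mg/L.
Travel time t = 8800 m / 0.37 m/s = 2.378e+04 s = 0.2753 d.
C = 1.595·exp(−0.31·0.2753) = 1.595·0.9182 = 1.464 mg/L.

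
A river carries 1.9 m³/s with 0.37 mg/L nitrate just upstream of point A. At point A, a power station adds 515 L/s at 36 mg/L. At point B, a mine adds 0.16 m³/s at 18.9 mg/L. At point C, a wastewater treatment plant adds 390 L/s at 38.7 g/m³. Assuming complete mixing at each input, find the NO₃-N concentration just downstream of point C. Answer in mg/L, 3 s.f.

12.6 mg/L

515 L/s = 0.515 m³/s.
After input A: C = (1.9·0.37 + 0.515·36) / 2.415 = 7.968 mg/L.
After input B: C = (2.415·7.968 + 0.16·18.9) / 2.575 = 8.647 mg/L.
390 L/s = 0.39 m³/s.
After input C: C = (2.575·8.647 + 0.39·38.7) / 2.965 = 12.6 mg/L.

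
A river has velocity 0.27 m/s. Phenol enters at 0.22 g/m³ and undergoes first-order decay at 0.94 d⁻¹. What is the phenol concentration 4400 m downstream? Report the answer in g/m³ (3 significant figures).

Travel time t = 4400 m / 0.27 m/s = 4400/0.27 = 1.63e+04 s = 0.1886 d.
First-order decay: C = 0.22·exp(−0.94·0.1886) = 0.22·0.8375 = 0.1843 g/m³.

0.184 g/m³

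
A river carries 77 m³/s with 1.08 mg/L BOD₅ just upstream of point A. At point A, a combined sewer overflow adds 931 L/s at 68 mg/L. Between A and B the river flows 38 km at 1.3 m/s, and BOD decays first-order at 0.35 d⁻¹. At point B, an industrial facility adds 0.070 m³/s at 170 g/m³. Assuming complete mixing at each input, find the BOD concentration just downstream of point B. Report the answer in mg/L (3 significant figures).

1.82 mg/L

931 L/s = 0.931 m³/s.
After input A: C = (77·1.08 + 0.931·68) / 77.93 = 1.879 mg/L.
Over the 38 km reach to input B (t = 2.923e+04 s = 0.3383 d), decay gives C = 1.879·exp(−0.35·0.3383) = 1.67 mg/L.
After input B: C = (77.93·1.67 + 0.07·170) / 78 = 1.821 mg/L.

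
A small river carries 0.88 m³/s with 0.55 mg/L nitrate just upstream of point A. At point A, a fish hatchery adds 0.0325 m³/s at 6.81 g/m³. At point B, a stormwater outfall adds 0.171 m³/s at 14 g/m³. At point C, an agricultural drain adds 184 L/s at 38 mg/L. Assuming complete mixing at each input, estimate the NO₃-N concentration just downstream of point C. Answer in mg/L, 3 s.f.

7.96 mg/L

After input A: C = (0.88·0.55 + 0.0325·6.81) / 0.9125 = 0.773 mg/L.
After input B: C = (0.9125·0.773 + 0.171·14) / 1.083 = 2.86 mg/L.
184 L/s = 0.184 m³/s.
After input C: C = (1.083·2.86 + 0.184·38) / 1.267 = 7.962 mg/L.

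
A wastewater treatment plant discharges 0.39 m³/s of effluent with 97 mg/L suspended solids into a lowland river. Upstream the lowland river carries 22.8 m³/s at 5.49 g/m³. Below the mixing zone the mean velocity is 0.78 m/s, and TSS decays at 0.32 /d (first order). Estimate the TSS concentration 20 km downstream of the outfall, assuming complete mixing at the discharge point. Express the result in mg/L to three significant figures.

6.39 mg/L

After complete mixing, C₀ = (0.39·97 + 22.8·5.49) / 23.19 = 7.029 mg/L.
Travel time t = 2e+04 m / 0.78 m/s = 2.564e+04 s = 0.2968 d.
C = 7.029·exp(−0.32·0.2968) = 7.029·0.9094 = 6.392 mg/L.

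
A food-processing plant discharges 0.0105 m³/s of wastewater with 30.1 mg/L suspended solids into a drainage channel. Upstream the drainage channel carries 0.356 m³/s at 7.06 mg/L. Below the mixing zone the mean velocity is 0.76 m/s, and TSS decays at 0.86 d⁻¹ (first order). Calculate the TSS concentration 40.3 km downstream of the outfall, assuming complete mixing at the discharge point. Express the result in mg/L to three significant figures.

4.55 mg/L

After complete mixing, C₀ = (0.0105·30.1 + 0.356·7.06) / 0.3665 = 7.72 mg/L.
Travel time t = 4.03e+04 m / 0.76 m/s = 5.303e+04 s = 0.6137 d.
C = 7.72·exp(−0.86·0.6137) = 7.72·0.5899 = 4.554 mg/L.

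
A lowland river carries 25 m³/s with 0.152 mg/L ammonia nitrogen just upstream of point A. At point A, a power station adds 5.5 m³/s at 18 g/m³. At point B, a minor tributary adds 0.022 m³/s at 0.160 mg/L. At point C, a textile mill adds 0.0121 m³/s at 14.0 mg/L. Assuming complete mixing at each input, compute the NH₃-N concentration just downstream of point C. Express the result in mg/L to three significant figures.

3.37 mg/L

After input A: C = (25·0.152 + 5.5·18) / 30.5 = 3.37 mg/L.
After input B: C = (30.5·3.37 + 0.022·0.16) / 30.52 = 3.368 mg/L.
After input C: C = (30.52·3.368 + 0.0121·14) / 30.53 = 3.372 mg/L.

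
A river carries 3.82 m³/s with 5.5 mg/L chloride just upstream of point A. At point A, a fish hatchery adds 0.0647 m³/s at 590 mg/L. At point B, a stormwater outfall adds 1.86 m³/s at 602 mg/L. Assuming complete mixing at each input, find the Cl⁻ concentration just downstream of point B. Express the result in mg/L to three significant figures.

205 mg/L

After input A: C = (3.82·5.5 + 0.0647·590) / 3.885 = 15.23 mg/L.
After input B: C = (3.885·15.23 + 1.86·602) / 5.745 = 205.2 mg/L.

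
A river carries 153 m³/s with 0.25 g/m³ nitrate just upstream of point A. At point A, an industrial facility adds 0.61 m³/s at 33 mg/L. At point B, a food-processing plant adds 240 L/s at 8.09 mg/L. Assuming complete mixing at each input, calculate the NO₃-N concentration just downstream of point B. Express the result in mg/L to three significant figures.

0.392 mg/L

After input A: C = (153·0.25 + 0.61·33) / 153.6 = 0.3801 mg/L.
240 L/s = 0.24 m³/s.
After input B: C = (153.6·0.3801 + 0.24·8.09) / 153.9 = 0.3921 mg/L.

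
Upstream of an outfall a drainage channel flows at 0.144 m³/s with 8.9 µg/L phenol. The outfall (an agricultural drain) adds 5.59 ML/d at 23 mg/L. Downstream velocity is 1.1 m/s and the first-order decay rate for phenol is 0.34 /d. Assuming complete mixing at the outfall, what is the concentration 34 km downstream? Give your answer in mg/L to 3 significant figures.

6.32 mg/L

5.59 ML/d = 0.0647 m³/s.
8.9 µg/L = 0.0089 mg/L.
After complete mixing, C₀ = (0.0647·23 + 0.144·0.0089) / 0.2087 = 7.136 mg/L.
Travel time t = 3.4e+04 m / 1.1 m/s = 3.091e+04 s = 0.3577 d.
C = 7.136·exp(−0.34·0.3577) = 7.136·0.8855 = 6.319 mg/L.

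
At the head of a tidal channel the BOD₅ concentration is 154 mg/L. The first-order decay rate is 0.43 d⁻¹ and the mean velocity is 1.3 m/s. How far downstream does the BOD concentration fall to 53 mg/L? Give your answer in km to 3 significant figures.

279 km

From C = C₀·e^(−kt), t = ln(C₀/C)/k = ln(154/53)/0.43 = 1.067/0.43 = 2.481 d.
Distance = v·t = 1.3 m/s × 2.143e+05 s = 2.786e+05 m = 278.6 km.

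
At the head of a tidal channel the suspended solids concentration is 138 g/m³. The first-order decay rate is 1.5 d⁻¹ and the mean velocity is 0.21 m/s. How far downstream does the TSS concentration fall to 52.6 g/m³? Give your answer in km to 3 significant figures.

From C = C₀·e^(−kt), t = ln(C₀/C)/k = ln(138/52.6)/1.5 = 0.9645/1.5 = 0.643 d.
Distance = v·t = 0.21 m/s × 5.556e+04 s = 1.167e+04 m = 11.67 km.

11.7 km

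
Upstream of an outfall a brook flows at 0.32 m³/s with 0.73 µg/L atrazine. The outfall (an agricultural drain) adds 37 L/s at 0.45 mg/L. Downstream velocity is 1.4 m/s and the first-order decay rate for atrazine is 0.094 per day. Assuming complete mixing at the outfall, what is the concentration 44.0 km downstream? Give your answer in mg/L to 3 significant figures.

37 L/s = 0.037 m³/s.
0.73 µg/L = 0.00073 mg/L.
After complete mixing, C₀ = (0.037·0.45 + 0.32·0.00073) / 0.357 = 0.04729 mg/L.
Travel time t = 4.4e+04 m / 1.4 m/s = 3.143e+04 s = 0.3638 d.
C = 0.04729·exp(−0.094·0.3638) = 0.04729·0.9664 = 0.0457 mg/L.

0.0457 mg/L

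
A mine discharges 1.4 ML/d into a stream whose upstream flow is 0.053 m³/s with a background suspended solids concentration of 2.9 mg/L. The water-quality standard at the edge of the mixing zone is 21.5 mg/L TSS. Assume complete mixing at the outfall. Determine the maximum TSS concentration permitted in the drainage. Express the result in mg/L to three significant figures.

1.4 ML/d = 0.0162 m³/s.
Mass balance: 21.5·0.0692 = 0.0162·Cₑ + 0.053·2.9.
Cₑ = (1.488 − 0.1537) / 0.0162 = 82.34 mg/L.

82.3 mg/L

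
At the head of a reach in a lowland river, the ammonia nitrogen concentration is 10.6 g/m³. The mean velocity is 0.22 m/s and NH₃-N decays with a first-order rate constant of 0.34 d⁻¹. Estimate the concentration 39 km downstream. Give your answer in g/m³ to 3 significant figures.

5.28 g/m³

Travel time t = 39 km / 0.22 m/s = 3.9e+04/0.22 = 1.773e+05 s = 2.052 d.
First-order decay: C = 10.6·exp(−0.34·2.052) = 10.6·0.4978 = 5.276 g/m³.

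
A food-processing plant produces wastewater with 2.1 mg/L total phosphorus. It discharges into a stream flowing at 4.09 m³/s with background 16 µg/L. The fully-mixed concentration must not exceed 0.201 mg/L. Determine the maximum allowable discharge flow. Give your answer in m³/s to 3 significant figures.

16 µg/L = 0.016 mg/L.
Mass balance at complete mixing: C_std·(Q_w + Q_r) = Q_w·C_e + Q_r·C_b.
Rearranging, Q_w = Q_r·(C_std − C_b)/(C_e − C_std) = 4.09·(0.201 − 0.016) / (2.1 − 0.201) = 0.3984 m³/s.

0.398 m³/s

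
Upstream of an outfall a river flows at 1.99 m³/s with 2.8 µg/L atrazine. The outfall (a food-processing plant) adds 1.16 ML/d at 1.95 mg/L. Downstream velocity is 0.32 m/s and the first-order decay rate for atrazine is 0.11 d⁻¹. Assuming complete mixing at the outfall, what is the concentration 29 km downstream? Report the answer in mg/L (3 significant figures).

1.16 ML/d = 0.01343 m³/s.
2.8 µg/L = 0.0028 mg/L.
After complete mixing, C₀ = (0.01343·1.95 + 1.99·0.0028) / 2.003 = 0.01585 mg/L.
Travel time t = 2.9e+04 m / 0.32 m/s = 9.062e+04 s = 1.049 d.
C = 0.01585·exp(−0.11·1.049) = 0.01585·0.891 = 0.01412 mg/L.

0.0141 mg/L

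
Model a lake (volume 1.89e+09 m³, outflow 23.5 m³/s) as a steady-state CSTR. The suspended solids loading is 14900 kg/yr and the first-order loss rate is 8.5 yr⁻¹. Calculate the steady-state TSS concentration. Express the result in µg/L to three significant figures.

0.887 µg/L

Outflow Q = 23.5 m³/s × 3.156e+07 s/yr = 7.416e+08 m³/yr.
Steady-state CSTR mass balance: W = Q·C + k·V·C, so C = W/(Q + kV).
Q + kV = 7.416e+08 + 8.5·1.89e+09 = 1.681e+10 m³/yr.
C = 14900/1.681e+10 = 8.866e-07 kg/m³ = 0.0008866 mg/L = 0.8866 µg/L.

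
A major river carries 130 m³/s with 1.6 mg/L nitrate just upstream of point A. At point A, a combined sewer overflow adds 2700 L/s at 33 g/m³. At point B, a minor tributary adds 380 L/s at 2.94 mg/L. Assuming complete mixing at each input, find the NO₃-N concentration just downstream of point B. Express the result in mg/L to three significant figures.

2700 L/s = 2.7 m³/s.
After input A: C = (130·1.6 + 2.7·33) / 132.7 = 2.239 mg/L.
380 L/s = 0.38 m³/s.
After input B: C = (132.7·2.239 + 0.38·2.94) / 133.1 = 2.241 mg/L.

2.24 mg/L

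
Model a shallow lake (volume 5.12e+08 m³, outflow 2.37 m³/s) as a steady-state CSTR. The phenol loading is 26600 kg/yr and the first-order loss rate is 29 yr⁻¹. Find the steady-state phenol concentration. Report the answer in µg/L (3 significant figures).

1.78 µg/L

Outflow Q = 2.37 m³/s × 3.156e+07 s/yr = 7.479e+07 m³/yr.
Steady-state CSTR mass balance: W = Q·C + k·V·C, so C = W/(Q + kV).
Q + kV = 7.479e+07 + 29·5.12e+08 = 1.492e+10 m³/yr.
C = 26600/1.492e+10 = 1.783e-06 kg/m³ = 0.001783 mg/L = 1.783 µg/L.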